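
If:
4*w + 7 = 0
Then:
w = -7/4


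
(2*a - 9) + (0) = 2*a - 9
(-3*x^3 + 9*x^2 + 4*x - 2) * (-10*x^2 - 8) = 30*x^5 - 90*x^4 - 16*x^3 - 52*x^2 - 32*x + 16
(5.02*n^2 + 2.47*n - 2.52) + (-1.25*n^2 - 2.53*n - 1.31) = 3.77*n^2 - 0.0599999999999996*n - 3.83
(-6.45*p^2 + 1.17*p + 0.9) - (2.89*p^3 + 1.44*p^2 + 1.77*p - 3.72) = -2.89*p^3 - 7.89*p^2 - 0.6*p + 4.62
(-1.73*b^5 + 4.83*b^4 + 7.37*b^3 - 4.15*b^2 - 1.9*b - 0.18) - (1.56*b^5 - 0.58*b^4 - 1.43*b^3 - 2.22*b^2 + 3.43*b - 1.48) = -3.29*b^5 + 5.41*b^4 + 8.8*b^3 - 1.93*b^2 - 5.33*b + 1.3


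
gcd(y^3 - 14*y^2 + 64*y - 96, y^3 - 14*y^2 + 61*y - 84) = y - 4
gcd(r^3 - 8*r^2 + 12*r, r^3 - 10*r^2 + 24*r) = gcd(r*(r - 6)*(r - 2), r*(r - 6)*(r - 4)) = r^2 - 6*r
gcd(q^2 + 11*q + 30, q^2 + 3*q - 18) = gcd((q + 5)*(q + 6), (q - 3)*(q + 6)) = q + 6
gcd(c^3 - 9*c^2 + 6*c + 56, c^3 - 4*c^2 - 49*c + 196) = c^2 - 11*c + 28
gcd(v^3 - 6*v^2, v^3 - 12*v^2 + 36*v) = v^2 - 6*v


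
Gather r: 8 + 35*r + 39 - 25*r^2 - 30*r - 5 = -25*r^2 + 5*r + 42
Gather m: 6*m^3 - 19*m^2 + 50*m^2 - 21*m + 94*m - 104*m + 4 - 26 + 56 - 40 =6*m^3 + 31*m^2 - 31*m - 6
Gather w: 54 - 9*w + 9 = 63 - 9*w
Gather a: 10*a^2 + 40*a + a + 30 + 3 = 10*a^2 + 41*a + 33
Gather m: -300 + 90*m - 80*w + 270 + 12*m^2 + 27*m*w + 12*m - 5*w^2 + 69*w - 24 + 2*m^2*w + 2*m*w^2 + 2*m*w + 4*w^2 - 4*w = m^2*(2*w + 12) + m*(2*w^2 + 29*w + 102) - w^2 - 15*w - 54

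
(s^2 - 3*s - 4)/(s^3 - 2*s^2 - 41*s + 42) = (s^2 - 3*s - 4)/(s^3 - 2*s^2 - 41*s + 42)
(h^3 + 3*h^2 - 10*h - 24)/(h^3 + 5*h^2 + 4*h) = (h^2 - h - 6)/(h*(h + 1))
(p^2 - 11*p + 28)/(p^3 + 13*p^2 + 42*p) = (p^2 - 11*p + 28)/(p*(p^2 + 13*p + 42))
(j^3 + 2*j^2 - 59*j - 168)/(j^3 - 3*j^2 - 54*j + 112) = (j + 3)/(j - 2)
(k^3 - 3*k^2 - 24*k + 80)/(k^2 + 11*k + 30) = (k^2 - 8*k + 16)/(k + 6)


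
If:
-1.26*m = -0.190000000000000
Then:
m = 0.15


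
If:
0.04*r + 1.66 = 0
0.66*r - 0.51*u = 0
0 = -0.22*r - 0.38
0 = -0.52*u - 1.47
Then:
No Solution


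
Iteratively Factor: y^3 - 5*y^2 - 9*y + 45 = (y - 3)*(y^2 - 2*y - 15) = (y - 5)*(y - 3)*(y + 3)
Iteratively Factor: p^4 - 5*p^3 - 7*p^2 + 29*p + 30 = (p + 2)*(p^3 - 7*p^2 + 7*p + 15) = (p - 5)*(p + 2)*(p^2 - 2*p - 3) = (p - 5)*(p + 1)*(p + 2)*(p - 3)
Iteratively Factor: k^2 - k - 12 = (k + 3)*(k - 4)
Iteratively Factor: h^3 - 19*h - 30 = (h + 3)*(h^2 - 3*h - 10) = (h - 5)*(h + 3)*(h + 2)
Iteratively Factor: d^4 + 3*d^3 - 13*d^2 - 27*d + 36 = (d - 1)*(d^3 + 4*d^2 - 9*d - 36) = (d - 1)*(d + 3)*(d^2 + d - 12) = (d - 3)*(d - 1)*(d + 3)*(d + 4)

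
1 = 1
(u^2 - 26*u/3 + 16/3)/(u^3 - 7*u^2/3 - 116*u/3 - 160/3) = (3*u - 2)/(3*u^2 + 17*u + 20)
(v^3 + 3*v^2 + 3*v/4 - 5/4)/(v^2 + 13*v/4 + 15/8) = 2*(2*v^2 + v - 1)/(4*v + 3)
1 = 1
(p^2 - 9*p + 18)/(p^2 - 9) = (p - 6)/(p + 3)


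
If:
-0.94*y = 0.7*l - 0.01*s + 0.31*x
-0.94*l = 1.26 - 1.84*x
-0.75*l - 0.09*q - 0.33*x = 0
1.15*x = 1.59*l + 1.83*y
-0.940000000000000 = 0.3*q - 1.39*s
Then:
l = -1.68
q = 14.68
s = 3.84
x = -0.18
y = 1.35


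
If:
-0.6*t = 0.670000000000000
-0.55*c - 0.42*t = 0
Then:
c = 0.85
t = -1.12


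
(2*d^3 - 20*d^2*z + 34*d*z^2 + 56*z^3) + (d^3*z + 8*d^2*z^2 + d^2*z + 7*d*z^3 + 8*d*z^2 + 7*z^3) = d^3*z + 2*d^3 + 8*d^2*z^2 - 19*d^2*z + 7*d*z^3 + 42*d*z^2 + 63*z^3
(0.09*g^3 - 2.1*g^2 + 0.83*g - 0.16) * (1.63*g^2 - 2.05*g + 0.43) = 0.1467*g^5 - 3.6075*g^4 + 5.6966*g^3 - 2.8653*g^2 + 0.6849*g - 0.0688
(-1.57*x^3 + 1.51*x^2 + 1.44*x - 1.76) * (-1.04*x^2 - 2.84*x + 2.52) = 1.6328*x^5 + 2.8884*x^4 - 9.7424*x^3 + 1.546*x^2 + 8.6272*x - 4.4352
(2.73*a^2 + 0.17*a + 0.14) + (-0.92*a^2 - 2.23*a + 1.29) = 1.81*a^2 - 2.06*a + 1.43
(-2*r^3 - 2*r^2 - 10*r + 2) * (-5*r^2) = 10*r^5 + 10*r^4 + 50*r^3 - 10*r^2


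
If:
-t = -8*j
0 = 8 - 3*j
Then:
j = 8/3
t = 64/3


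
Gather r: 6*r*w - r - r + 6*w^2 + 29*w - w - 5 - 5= r*(6*w - 2) + 6*w^2 + 28*w - 10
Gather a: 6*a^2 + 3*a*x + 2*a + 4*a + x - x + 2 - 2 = 6*a^2 + a*(3*x + 6)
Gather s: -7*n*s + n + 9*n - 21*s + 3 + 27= 10*n + s*(-7*n - 21) + 30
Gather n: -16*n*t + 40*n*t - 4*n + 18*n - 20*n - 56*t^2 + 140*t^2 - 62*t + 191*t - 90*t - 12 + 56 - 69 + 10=n*(24*t - 6) + 84*t^2 + 39*t - 15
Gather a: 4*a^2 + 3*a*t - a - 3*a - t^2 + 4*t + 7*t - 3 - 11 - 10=4*a^2 + a*(3*t - 4) - t^2 + 11*t - 24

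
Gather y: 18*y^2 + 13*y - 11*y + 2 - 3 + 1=18*y^2 + 2*y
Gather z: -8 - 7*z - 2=-7*z - 10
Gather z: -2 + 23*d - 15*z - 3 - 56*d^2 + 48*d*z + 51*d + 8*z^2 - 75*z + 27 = -56*d^2 + 74*d + 8*z^2 + z*(48*d - 90) + 22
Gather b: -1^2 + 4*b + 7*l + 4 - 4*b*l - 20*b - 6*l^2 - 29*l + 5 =b*(-4*l - 16) - 6*l^2 - 22*l + 8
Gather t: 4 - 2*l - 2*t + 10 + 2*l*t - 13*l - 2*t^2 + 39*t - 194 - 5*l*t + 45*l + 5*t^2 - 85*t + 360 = 30*l + 3*t^2 + t*(-3*l - 48) + 180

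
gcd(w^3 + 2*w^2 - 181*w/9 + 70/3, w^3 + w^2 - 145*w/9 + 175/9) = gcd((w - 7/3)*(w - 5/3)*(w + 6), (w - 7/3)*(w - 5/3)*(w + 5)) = w^2 - 4*w + 35/9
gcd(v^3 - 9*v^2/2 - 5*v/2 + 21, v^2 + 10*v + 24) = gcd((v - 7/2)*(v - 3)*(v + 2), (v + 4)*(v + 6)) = 1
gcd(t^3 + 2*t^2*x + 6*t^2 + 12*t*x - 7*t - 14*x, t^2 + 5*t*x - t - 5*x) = t - 1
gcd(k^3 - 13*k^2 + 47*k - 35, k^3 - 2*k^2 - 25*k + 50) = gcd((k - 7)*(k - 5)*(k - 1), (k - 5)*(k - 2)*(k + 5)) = k - 5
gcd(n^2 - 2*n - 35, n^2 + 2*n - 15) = n + 5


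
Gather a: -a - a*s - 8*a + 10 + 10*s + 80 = a*(-s - 9) + 10*s + 90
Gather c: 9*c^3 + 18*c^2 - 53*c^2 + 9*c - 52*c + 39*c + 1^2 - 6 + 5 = 9*c^3 - 35*c^2 - 4*c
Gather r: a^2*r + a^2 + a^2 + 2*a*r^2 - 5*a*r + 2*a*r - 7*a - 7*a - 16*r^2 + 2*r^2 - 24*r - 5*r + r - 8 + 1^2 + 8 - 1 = 2*a^2 - 14*a + r^2*(2*a - 14) + r*(a^2 - 3*a - 28)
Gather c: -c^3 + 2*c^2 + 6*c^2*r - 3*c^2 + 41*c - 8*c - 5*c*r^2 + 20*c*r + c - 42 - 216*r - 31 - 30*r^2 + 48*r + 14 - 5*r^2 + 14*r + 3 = -c^3 + c^2*(6*r - 1) + c*(-5*r^2 + 20*r + 34) - 35*r^2 - 154*r - 56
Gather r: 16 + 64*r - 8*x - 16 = 64*r - 8*x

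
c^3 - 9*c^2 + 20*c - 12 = (c - 6)*(c - 2)*(c - 1)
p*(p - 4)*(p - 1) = p^3 - 5*p^2 + 4*p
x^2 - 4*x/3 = x*(x - 4/3)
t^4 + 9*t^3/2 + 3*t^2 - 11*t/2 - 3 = (t - 1)*(t + 1/2)*(t + 2)*(t + 3)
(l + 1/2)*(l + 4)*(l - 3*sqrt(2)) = l^3 - 3*sqrt(2)*l^2 + 9*l^2/2 - 27*sqrt(2)*l/2 + 2*l - 6*sqrt(2)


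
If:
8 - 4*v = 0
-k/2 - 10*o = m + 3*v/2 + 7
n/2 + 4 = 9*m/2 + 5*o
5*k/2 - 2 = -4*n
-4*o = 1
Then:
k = -628/31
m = 163/62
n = 408/31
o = -1/4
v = 2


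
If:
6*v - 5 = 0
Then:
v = 5/6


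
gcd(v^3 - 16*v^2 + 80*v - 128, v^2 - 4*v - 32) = v - 8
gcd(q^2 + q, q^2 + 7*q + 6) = q + 1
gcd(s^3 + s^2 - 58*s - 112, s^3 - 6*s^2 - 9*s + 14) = s + 2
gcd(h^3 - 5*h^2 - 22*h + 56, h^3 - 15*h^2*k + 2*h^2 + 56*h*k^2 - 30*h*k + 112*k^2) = 1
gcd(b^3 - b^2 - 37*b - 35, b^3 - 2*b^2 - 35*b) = b^2 - 2*b - 35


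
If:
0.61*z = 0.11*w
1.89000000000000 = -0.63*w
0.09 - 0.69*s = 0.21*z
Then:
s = 0.30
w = -3.00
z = -0.54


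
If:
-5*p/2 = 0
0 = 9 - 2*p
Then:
No Solution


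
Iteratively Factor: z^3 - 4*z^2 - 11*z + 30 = (z - 2)*(z^2 - 2*z - 15) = (z - 5)*(z - 2)*(z + 3)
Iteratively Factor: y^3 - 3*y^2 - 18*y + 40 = (y - 5)*(y^2 + 2*y - 8) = (y - 5)*(y - 2)*(y + 4)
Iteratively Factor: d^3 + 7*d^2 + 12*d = (d + 3)*(d^2 + 4*d) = d*(d + 3)*(d + 4)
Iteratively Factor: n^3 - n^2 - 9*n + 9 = (n + 3)*(n^2 - 4*n + 3) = (n - 3)*(n + 3)*(n - 1)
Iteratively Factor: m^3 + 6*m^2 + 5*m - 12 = (m + 3)*(m^2 + 3*m - 4) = (m - 1)*(m + 3)*(m + 4)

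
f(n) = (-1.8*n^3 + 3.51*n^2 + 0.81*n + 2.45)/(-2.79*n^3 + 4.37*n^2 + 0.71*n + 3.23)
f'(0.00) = 0.08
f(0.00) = 0.76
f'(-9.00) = 0.00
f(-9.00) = 0.67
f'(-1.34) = 0.02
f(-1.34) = 0.71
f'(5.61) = 0.02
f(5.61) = 0.58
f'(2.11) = 16.86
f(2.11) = -1.42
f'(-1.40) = 0.01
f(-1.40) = 0.71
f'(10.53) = 0.00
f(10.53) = 0.62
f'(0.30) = 0.11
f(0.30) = 0.79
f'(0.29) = 0.11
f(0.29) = 0.79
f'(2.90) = 0.30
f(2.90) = 0.37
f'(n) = (-5.4*n^2 + 7.02*n + 0.81)/(-2.79*n^3 + 4.37*n^2 + 0.71*n + 3.23) + (8.37*n^2 - 8.74*n - 0.71)*(-1.8*n^3 + 3.51*n^2 + 0.81*n + 2.45)/(-2.79*n^3 + 4.37*n^2 + 0.71*n + 3.23)^2 = (-1.77635683940025e-15*n^5 + 1.9269*n^4 + 1.9638*n^3 + 2.0169*n^2 + 1.26159999999999*n + 0.8768)/(7.7841*n^6 - 24.3846*n^5 + 15.1351*n^4 - 11.818*n^3 + 28.7343*n^2 + 4.5866*n + 10.4329)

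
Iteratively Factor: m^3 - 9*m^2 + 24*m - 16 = (m - 4)*(m^2 - 5*m + 4) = (m - 4)*(m - 1)*(m - 4)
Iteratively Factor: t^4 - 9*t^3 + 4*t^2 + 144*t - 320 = (t + 4)*(t^3 - 13*t^2 + 56*t - 80) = (t - 5)*(t + 4)*(t^2 - 8*t + 16) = (t - 5)*(t - 4)*(t + 4)*(t - 4)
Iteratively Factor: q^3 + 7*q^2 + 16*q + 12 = (q + 2)*(q^2 + 5*q + 6) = (q + 2)^2*(q + 3)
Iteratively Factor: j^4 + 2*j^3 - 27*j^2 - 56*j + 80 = (j + 4)*(j^3 - 2*j^2 - 19*j + 20) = (j - 1)*(j + 4)*(j^2 - j - 20) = (j - 5)*(j - 1)*(j + 4)*(j + 4)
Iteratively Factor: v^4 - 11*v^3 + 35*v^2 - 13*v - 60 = (v - 4)*(v^3 - 7*v^2 + 7*v + 15) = (v - 4)*(v - 3)*(v^2 - 4*v - 5) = (v - 5)*(v - 4)*(v - 3)*(v + 1)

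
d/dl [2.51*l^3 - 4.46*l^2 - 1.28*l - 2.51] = 7.53*l^2 - 8.92*l - 1.28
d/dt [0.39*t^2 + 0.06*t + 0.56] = 0.78*t + 0.06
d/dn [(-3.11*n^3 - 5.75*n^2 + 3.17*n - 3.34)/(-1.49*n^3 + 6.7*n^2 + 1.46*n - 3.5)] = (1.77635683940025e-15*n^5 - 29.4045*n^4 + 0.365400000000008*n^3 - 11.9088*n^2 + 85.006*n - 6.2186)/(2.2201*n^6 - 19.966*n^5 + 40.5392*n^4 + 29.994*n^3 - 44.7684*n^2 - 10.22*n + 12.25)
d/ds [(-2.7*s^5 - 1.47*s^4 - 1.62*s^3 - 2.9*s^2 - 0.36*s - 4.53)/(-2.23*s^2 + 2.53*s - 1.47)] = (18.063*s^6 - 20.7678*s^5 + 12.3003*s^4 + 0.446399999999997*s^3 - 0.995599999999998*s^2 - 11.6778*s + 11.9901)/(4.9729*s^4 - 11.2838*s^3 + 12.9571*s^2 - 7.4382*s + 2.1609)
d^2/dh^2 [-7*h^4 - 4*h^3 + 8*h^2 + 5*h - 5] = -84*h^2 - 24*h + 16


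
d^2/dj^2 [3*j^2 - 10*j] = 6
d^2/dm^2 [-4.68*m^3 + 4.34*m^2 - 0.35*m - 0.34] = 8.68 - 28.08*m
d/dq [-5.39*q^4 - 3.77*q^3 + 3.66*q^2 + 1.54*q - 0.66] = -21.56*q^3 - 11.31*q^2 + 7.32*q + 1.54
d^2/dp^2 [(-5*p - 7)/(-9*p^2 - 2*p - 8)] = 2*(4*(5*p + 7)*(9*p + 1)^2 - (135*p + 73)*(9*p^2 + 2*p + 8))/(9*p^2 + 2*p + 8)^3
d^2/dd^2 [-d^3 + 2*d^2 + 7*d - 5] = 4 - 6*d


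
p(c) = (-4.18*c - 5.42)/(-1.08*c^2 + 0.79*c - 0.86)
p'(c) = (-4.18*c - 5.42)*(2.16*c - 0.79)/(-1.08*c^2 + 0.79*c - 0.86)^2 - 4.18/(-1.08*c^2 + 0.79*c - 0.86) = (-4.5144*c^2 - 11.7072*c + 7.8766)/(1.1664*c^4 - 1.7064*c^3 + 2.4817*c^2 - 1.3588*c + 0.7396)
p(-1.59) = -0.25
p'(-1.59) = 0.64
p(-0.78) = 1.01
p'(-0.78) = 3.13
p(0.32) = 9.41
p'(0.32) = 7.12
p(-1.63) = -0.28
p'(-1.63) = 0.59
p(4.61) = 1.22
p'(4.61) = -0.35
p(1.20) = 7.11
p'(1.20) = -5.89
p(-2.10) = -0.46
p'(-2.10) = 0.24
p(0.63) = 10.18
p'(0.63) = -2.06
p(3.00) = 2.19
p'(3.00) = -1.01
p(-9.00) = -0.34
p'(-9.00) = -0.03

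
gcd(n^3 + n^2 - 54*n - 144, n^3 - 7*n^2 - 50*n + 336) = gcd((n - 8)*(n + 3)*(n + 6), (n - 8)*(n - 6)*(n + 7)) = n - 8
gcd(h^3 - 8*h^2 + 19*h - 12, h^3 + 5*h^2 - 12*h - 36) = h - 3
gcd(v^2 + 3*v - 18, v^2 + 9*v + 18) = v + 6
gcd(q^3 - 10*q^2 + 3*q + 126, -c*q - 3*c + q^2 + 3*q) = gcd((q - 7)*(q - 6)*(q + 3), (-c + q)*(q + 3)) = q + 3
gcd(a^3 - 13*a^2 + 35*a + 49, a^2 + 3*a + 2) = a + 1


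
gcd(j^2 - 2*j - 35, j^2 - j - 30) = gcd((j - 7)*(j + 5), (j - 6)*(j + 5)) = j + 5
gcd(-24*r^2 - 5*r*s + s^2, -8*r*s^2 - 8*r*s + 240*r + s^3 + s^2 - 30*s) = 8*r - s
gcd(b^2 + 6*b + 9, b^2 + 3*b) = b + 3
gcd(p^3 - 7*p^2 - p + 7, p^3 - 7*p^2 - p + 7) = p^3 - 7*p^2 - p + 7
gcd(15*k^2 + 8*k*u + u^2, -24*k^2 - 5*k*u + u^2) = 3*k + u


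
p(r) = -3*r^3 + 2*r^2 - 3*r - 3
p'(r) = -9*r^2 + 4*r - 3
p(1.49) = -12.95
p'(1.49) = -17.02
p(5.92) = -573.09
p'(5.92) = -294.74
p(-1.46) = 14.98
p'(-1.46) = -28.02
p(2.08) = -27.58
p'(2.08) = -33.62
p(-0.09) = -2.71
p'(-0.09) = -3.43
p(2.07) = -27.25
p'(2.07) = -33.28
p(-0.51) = -0.55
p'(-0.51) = -7.38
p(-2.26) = 48.62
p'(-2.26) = -58.01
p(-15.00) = 10617.00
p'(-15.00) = -2088.00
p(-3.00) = 105.00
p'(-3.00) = -96.00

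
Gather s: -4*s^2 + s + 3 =-4*s^2 + s + 3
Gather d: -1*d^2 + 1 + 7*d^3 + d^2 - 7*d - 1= 7*d^3 - 7*d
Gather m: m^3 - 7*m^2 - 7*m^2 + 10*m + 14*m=m^3 - 14*m^2 + 24*m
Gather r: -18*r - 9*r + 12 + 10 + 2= 24 - 27*r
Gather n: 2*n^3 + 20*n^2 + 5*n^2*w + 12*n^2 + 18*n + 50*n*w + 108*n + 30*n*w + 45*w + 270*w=2*n^3 + n^2*(5*w + 32) + n*(80*w + 126) + 315*w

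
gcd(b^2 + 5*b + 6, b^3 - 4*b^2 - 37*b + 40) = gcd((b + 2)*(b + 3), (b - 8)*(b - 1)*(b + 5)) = 1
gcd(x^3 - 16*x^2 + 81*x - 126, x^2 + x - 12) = x - 3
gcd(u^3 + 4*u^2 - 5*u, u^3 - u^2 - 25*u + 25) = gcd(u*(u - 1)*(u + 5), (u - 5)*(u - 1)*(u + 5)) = u^2 + 4*u - 5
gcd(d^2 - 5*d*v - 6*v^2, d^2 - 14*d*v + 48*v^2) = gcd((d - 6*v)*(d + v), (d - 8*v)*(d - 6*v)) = -d + 6*v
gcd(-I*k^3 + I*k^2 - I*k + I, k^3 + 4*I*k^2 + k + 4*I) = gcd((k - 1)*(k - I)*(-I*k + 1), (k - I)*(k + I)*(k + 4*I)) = k^2 + 1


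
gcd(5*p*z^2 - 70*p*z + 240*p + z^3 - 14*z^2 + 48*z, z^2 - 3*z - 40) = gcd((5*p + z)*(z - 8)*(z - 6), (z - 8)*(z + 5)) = z - 8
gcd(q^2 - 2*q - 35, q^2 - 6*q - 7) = q - 7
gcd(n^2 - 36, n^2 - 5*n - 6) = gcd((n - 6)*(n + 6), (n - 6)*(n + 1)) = n - 6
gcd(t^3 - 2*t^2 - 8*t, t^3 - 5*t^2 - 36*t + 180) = 1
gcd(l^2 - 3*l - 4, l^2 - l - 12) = l - 4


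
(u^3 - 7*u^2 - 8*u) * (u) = u^4 - 7*u^3 - 8*u^2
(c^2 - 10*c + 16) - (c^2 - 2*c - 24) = 40 - 8*c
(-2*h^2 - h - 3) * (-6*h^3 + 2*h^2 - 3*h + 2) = 12*h^5 + 2*h^4 + 22*h^3 - 7*h^2 + 7*h - 6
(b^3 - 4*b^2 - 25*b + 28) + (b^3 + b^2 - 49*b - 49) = 2*b^3 - 3*b^2 - 74*b - 21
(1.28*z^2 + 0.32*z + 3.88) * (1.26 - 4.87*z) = -6.2336*z^3 + 0.0544*z^2 - 18.4924*z + 4.8888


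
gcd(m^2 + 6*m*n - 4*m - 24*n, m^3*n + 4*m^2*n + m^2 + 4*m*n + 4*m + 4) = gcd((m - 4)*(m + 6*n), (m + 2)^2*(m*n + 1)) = 1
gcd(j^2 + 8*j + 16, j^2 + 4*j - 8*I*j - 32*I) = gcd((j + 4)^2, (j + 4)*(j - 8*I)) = j + 4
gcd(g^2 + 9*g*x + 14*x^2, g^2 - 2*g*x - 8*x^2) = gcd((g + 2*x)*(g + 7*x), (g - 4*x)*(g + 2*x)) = g + 2*x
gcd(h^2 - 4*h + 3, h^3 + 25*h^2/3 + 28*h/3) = 1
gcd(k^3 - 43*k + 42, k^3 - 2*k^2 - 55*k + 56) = k^2 + 6*k - 7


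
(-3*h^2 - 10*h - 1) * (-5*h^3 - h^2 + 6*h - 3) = 15*h^5 + 53*h^4 - 3*h^3 - 50*h^2 + 24*h + 3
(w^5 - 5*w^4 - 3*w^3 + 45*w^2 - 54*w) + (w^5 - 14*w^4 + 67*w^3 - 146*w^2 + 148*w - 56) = 2*w^5 - 19*w^4 + 64*w^3 - 101*w^2 + 94*w - 56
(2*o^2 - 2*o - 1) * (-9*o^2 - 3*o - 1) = -18*o^4 + 12*o^3 + 13*o^2 + 5*o + 1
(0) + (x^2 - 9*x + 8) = x^2 - 9*x + 8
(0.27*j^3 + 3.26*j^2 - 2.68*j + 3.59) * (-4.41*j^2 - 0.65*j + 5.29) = -1.1907*j^5 - 14.5521*j^4 + 11.1281*j^3 + 3.1555*j^2 - 16.5107*j + 18.9911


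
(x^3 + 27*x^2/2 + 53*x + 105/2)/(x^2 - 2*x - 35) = (2*x^2 + 17*x + 21)/(2*(x - 7))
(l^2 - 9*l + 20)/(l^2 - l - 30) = (-l^2 + 9*l - 20)/(-l^2 + l + 30)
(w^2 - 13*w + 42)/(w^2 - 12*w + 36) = (w - 7)/(w - 6)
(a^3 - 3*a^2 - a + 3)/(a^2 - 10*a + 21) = (a^2 - 1)/(a - 7)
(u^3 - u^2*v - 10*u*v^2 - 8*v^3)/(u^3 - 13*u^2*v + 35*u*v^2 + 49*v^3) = (u^2 - 2*u*v - 8*v^2)/(u^2 - 14*u*v + 49*v^2)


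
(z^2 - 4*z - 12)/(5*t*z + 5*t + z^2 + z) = (z^2 - 4*z - 12)/(5*t*z + 5*t + z^2 + z)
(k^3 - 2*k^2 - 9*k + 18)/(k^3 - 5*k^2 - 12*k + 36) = (k - 3)/(k - 6)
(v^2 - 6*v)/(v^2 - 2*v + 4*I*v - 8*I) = v*(v - 6)/(v^2 - 2*v + 4*I*v - 8*I)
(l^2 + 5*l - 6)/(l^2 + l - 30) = (l - 1)/(l - 5)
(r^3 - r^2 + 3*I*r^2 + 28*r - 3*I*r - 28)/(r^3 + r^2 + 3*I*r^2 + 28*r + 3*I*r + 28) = (r - 1)/(r + 1)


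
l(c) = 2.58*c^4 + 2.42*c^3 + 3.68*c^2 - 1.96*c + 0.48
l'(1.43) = 53.59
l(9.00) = 18972.48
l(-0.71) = 3.52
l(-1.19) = 9.12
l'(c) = 10.32*c^3 + 7.26*c^2 + 7.36*c - 1.96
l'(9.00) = 8175.62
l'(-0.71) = -7.22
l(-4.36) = 810.73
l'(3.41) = 516.76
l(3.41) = 481.39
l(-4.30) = 766.59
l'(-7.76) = -4444.31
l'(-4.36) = -751.38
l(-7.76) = 8461.94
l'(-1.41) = -26.83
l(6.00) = 3987.60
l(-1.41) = 13.97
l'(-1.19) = -17.83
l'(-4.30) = -719.88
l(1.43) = 23.07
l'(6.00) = 2532.68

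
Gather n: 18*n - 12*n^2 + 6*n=-12*n^2 + 24*n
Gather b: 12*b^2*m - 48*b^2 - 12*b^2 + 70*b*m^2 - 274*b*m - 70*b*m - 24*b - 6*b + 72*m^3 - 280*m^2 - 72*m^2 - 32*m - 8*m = b^2*(12*m - 60) + b*(70*m^2 - 344*m - 30) + 72*m^3 - 352*m^2 - 40*m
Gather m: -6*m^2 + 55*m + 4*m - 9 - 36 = -6*m^2 + 59*m - 45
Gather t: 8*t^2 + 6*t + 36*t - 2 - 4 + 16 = 8*t^2 + 42*t + 10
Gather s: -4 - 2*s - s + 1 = -3*s - 3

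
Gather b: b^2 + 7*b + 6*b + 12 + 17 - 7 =b^2 + 13*b + 22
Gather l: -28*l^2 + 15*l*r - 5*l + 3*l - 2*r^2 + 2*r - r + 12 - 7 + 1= -28*l^2 + l*(15*r - 2) - 2*r^2 + r + 6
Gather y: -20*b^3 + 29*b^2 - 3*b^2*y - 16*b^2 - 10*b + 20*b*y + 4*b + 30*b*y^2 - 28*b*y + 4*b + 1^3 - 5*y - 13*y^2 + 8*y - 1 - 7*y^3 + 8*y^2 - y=-20*b^3 + 13*b^2 - 2*b - 7*y^3 + y^2*(30*b - 5) + y*(-3*b^2 - 8*b + 2)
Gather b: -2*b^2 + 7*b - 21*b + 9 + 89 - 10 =-2*b^2 - 14*b + 88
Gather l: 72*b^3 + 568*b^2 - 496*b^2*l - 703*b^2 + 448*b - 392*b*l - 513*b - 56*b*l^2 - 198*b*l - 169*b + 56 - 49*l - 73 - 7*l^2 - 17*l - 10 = 72*b^3 - 135*b^2 - 234*b + l^2*(-56*b - 7) + l*(-496*b^2 - 590*b - 66) - 27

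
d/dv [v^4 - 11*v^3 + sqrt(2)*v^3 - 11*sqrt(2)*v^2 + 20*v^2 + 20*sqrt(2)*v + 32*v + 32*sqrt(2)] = 4*v^3 - 33*v^2 + 3*sqrt(2)*v^2 - 22*sqrt(2)*v + 40*v + 20*sqrt(2) + 32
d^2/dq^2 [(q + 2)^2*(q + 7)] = 6*q + 22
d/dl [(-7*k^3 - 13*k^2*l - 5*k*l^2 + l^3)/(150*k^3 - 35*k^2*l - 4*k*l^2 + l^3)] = k*(-439*k^3 - 399*k^2*l + 39*k*l^2 - l^3)/(4500*k^5 - 1200*k^4*l - 235*k^3*l^2 + 69*k^2*l^3 + 3*k*l^4 - l^5)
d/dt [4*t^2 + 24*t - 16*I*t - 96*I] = 8*t + 24 - 16*I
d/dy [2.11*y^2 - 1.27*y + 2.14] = 4.22*y - 1.27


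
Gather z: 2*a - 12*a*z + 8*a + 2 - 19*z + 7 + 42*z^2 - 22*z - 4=10*a + 42*z^2 + z*(-12*a - 41) + 5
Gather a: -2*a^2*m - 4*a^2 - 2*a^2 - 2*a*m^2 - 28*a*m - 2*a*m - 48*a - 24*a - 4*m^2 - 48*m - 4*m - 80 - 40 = a^2*(-2*m - 6) + a*(-2*m^2 - 30*m - 72) - 4*m^2 - 52*m - 120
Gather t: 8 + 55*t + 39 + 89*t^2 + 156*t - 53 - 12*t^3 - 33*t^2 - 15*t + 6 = -12*t^3 + 56*t^2 + 196*t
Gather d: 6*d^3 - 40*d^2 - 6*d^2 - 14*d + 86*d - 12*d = 6*d^3 - 46*d^2 + 60*d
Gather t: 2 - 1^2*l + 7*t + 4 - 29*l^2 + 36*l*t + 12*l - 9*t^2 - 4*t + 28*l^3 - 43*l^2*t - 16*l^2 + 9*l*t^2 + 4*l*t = 28*l^3 - 45*l^2 + 11*l + t^2*(9*l - 9) + t*(-43*l^2 + 40*l + 3) + 6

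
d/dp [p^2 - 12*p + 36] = 2*p - 12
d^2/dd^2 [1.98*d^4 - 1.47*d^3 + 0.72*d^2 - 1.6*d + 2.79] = 23.76*d^2 - 8.82*d + 1.44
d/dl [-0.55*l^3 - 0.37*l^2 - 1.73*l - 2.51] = -1.65*l^2 - 0.74*l - 1.73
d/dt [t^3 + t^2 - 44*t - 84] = 3*t^2 + 2*t - 44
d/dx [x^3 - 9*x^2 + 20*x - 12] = 3*x^2 - 18*x + 20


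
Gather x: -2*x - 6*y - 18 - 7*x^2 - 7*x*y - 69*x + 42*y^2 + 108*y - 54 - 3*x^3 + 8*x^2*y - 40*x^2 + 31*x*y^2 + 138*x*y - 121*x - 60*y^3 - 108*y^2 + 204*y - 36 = -3*x^3 + x^2*(8*y - 47) + x*(31*y^2 + 131*y - 192) - 60*y^3 - 66*y^2 + 306*y - 108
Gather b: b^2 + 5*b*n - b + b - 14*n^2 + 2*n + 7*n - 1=b^2 + 5*b*n - 14*n^2 + 9*n - 1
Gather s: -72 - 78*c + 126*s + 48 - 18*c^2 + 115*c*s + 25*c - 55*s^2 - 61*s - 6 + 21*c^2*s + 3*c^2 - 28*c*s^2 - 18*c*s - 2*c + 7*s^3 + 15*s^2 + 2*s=-15*c^2 - 55*c + 7*s^3 + s^2*(-28*c - 40) + s*(21*c^2 + 97*c + 67) - 30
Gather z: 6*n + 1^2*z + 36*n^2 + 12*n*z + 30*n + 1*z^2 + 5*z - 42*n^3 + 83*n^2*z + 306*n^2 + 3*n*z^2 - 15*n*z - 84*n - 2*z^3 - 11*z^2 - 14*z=-42*n^3 + 342*n^2 - 48*n - 2*z^3 + z^2*(3*n - 10) + z*(83*n^2 - 3*n - 8)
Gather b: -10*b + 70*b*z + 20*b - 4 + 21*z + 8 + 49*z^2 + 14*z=b*(70*z + 10) + 49*z^2 + 35*z + 4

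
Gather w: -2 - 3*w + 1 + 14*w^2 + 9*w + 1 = 14*w^2 + 6*w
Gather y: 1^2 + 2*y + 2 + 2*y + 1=4*y + 4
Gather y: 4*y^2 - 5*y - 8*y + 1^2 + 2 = 4*y^2 - 13*y + 3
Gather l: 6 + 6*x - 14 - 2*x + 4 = 4*x - 4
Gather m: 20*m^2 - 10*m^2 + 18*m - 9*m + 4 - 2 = 10*m^2 + 9*m + 2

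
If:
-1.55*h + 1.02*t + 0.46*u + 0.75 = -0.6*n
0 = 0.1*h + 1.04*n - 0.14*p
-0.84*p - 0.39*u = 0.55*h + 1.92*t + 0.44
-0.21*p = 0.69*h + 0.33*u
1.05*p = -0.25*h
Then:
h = 0.22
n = -0.03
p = -0.05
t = -0.18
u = -0.43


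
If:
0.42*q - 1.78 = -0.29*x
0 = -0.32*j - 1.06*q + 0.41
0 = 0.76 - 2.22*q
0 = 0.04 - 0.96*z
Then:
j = 0.15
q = 0.34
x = 5.64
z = 0.04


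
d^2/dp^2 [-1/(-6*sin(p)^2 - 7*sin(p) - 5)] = (-144*sin(p)^4 - 126*sin(p)^3 + 287*sin(p)^2 + 287*sin(p) + 38)/(6*sin(p)^2 + 7*sin(p) + 5)^3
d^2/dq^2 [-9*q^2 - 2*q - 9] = -18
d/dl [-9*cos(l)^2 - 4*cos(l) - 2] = 2*(9*cos(l) + 2)*sin(l)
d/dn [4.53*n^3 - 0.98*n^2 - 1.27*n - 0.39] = 13.59*n^2 - 1.96*n - 1.27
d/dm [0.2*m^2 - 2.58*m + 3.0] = 0.4*m - 2.58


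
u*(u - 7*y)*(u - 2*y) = u^3 - 9*u^2*y + 14*u*y^2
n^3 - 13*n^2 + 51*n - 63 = (n - 7)*(n - 3)^2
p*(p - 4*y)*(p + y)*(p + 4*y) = p^4 + p^3*y - 16*p^2*y^2 - 16*p*y^3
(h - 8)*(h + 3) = h^2 - 5*h - 24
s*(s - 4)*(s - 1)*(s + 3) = s^4 - 2*s^3 - 11*s^2 + 12*s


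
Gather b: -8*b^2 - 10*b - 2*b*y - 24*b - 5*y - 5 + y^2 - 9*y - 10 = -8*b^2 + b*(-2*y - 34) + y^2 - 14*y - 15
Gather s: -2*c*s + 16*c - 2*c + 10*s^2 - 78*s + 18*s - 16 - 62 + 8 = 14*c + 10*s^2 + s*(-2*c - 60) - 70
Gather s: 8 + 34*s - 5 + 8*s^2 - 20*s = 8*s^2 + 14*s + 3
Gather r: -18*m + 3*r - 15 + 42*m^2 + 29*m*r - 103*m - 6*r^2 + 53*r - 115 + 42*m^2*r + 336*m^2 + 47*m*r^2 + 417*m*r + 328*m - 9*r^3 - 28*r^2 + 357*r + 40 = 378*m^2 + 207*m - 9*r^3 + r^2*(47*m - 34) + r*(42*m^2 + 446*m + 413) - 90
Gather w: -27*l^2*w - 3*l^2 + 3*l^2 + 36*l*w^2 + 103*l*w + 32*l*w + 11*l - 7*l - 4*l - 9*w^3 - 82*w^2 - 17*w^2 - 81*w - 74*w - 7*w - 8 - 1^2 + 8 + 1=-9*w^3 + w^2*(36*l - 99) + w*(-27*l^2 + 135*l - 162)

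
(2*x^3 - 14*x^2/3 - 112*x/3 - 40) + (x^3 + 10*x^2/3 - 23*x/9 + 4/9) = 3*x^3 - 4*x^2/3 - 359*x/9 - 356/9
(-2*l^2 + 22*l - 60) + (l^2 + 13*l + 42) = -l^2 + 35*l - 18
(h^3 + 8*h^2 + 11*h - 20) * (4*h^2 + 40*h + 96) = 4*h^5 + 72*h^4 + 460*h^3 + 1128*h^2 + 256*h - 1920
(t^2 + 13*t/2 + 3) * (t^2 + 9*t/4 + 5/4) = t^4 + 35*t^3/4 + 151*t^2/8 + 119*t/8 + 15/4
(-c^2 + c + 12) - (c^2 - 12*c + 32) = -2*c^2 + 13*c - 20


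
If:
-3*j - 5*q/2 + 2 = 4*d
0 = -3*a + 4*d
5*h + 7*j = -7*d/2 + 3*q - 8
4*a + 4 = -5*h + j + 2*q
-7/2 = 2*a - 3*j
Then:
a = -152/65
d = -114/65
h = 341/130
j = -51/130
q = 53/13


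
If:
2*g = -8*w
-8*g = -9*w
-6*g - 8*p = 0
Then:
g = 0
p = 0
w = 0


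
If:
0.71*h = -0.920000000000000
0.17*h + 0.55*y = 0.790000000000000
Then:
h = -1.30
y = 1.84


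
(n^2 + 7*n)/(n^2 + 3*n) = (n + 7)/(n + 3)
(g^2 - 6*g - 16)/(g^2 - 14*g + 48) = (g + 2)/(g - 6)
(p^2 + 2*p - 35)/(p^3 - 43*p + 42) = (p - 5)/(p^2 - 7*p + 6)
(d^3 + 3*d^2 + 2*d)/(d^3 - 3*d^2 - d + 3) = d*(d + 2)/(d^2 - 4*d + 3)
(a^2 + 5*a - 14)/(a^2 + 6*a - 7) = (a - 2)/(a - 1)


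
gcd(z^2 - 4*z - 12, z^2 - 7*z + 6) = z - 6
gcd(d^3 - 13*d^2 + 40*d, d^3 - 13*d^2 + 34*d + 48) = d - 8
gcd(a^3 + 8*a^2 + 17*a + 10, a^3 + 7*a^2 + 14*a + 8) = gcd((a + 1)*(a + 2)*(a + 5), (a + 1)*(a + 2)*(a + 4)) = a^2 + 3*a + 2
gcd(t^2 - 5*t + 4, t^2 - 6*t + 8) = t - 4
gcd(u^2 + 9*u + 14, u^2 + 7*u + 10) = u + 2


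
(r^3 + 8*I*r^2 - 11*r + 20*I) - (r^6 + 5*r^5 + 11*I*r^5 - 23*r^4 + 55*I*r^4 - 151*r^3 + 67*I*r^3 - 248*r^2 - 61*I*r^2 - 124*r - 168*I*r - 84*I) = -r^6 - 5*r^5 - 11*I*r^5 + 23*r^4 - 55*I*r^4 + 152*r^3 - 67*I*r^3 + 248*r^2 + 69*I*r^2 + 113*r + 168*I*r + 104*I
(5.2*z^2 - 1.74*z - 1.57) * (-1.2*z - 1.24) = -6.24*z^3 - 4.36*z^2 + 4.0416*z + 1.9468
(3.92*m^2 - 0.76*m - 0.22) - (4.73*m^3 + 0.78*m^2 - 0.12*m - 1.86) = -4.73*m^3 + 3.14*m^2 - 0.64*m + 1.64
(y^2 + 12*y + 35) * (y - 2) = y^3 + 10*y^2 + 11*y - 70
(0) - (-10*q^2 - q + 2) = 10*q^2 + q - 2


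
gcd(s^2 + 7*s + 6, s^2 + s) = s + 1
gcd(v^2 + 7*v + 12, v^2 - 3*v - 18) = v + 3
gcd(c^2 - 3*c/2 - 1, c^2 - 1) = 1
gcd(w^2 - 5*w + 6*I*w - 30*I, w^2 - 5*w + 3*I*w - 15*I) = w - 5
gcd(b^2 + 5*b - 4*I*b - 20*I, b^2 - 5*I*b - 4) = b - 4*I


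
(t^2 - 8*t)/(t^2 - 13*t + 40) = t/(t - 5)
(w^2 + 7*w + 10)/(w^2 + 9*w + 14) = (w + 5)/(w + 7)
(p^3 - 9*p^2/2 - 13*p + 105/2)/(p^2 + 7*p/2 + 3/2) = (2*p^3 - 9*p^2 - 26*p + 105)/(2*p^2 + 7*p + 3)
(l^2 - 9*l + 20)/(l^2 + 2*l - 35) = (l - 4)/(l + 7)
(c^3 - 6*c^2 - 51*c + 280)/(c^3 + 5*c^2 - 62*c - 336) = (c - 5)/(c + 6)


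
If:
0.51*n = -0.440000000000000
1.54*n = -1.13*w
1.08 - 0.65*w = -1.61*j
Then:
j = -0.20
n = -0.86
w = 1.18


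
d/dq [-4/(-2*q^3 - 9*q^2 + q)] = 4*(-6*q^2 - 18*q + 1)/(q^2*(2*q^2 + 9*q - 1)^2)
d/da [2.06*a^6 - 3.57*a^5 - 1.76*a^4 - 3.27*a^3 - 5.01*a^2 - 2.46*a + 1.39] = 12.36*a^5 - 17.85*a^4 - 7.04*a^3 - 9.81*a^2 - 10.02*a - 2.46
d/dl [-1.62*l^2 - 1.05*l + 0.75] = -3.24*l - 1.05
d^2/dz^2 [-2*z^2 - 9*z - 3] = -4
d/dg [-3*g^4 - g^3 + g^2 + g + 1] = -12*g^3 - 3*g^2 + 2*g + 1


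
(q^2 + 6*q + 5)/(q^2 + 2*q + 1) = (q + 5)/(q + 1)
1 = 1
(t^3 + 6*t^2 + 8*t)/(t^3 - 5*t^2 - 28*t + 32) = t*(t + 2)/(t^2 - 9*t + 8)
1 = 1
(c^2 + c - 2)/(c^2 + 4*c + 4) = (c - 1)/(c + 2)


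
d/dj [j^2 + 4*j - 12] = 2*j + 4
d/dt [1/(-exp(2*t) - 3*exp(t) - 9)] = (2*exp(t) + 3)*exp(t)/(exp(2*t) + 3*exp(t) + 9)^2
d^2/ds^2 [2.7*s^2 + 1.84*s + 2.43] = 5.40000000000000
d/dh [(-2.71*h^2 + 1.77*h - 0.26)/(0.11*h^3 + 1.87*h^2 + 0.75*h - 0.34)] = (0.2981*h^4 - 0.3894*h^3 - 5.2566*h^2 + 2.8152*h - 0.4068)/(0.0121*h^6 + 0.4114*h^5 + 3.6619*h^4 + 2.7302*h^3 - 0.7091*h^2 - 0.51*h + 0.1156)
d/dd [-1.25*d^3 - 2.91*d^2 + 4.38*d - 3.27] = -3.75*d^2 - 5.82*d + 4.38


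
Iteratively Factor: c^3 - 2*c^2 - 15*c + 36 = (c + 4)*(c^2 - 6*c + 9) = (c - 3)*(c + 4)*(c - 3)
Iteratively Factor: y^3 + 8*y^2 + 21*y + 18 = (y + 3)*(y^2 + 5*y + 6) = (y + 2)*(y + 3)*(y + 3)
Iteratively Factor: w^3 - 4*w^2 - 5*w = (w)*(w^2 - 4*w - 5) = w*(w - 5)*(w + 1)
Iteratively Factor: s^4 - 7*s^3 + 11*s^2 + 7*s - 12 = (s - 1)*(s^3 - 6*s^2 + 5*s + 12) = (s - 1)*(s + 1)*(s^2 - 7*s + 12) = (s - 4)*(s - 1)*(s + 1)*(s - 3)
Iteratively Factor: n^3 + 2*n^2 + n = (n + 1)*(n^2 + n) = n*(n + 1)*(n + 1)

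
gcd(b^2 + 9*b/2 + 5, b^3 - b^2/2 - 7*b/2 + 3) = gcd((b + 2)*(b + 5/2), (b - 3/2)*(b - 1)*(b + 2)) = b + 2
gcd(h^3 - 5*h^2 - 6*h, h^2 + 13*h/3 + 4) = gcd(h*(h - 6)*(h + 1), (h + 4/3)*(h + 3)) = 1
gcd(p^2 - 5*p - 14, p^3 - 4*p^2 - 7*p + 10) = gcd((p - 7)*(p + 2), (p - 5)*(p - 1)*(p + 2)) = p + 2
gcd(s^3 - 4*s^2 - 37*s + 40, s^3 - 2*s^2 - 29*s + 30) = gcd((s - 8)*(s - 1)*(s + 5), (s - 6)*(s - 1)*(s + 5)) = s^2 + 4*s - 5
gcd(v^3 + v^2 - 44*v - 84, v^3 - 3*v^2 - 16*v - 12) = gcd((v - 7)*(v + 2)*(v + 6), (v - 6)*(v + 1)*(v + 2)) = v + 2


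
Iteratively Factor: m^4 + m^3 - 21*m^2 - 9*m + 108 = (m + 3)*(m^3 - 2*m^2 - 15*m + 36) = (m + 3)*(m + 4)*(m^2 - 6*m + 9) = (m - 3)*(m + 3)*(m + 4)*(m - 3)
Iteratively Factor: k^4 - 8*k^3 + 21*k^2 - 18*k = (k - 3)*(k^3 - 5*k^2 + 6*k) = k*(k - 3)*(k^2 - 5*k + 6) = k*(k - 3)^2*(k - 2)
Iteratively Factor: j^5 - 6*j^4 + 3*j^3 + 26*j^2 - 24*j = (j - 1)*(j^4 - 5*j^3 - 2*j^2 + 24*j) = (j - 4)*(j - 1)*(j^3 - j^2 - 6*j) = j*(j - 4)*(j - 1)*(j^2 - j - 6) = j*(j - 4)*(j - 3)*(j - 1)*(j + 2)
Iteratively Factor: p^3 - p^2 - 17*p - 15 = (p + 3)*(p^2 - 4*p - 5) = (p - 5)*(p + 3)*(p + 1)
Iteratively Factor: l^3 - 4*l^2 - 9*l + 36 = (l - 4)*(l^2 - 9) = (l - 4)*(l - 3)*(l + 3)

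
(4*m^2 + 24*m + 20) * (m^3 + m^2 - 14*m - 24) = 4*m^5 + 28*m^4 - 12*m^3 - 412*m^2 - 856*m - 480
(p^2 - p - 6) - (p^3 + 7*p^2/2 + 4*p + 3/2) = -p^3 - 5*p^2/2 - 5*p - 15/2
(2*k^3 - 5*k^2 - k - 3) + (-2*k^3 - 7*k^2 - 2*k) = -12*k^2 - 3*k - 3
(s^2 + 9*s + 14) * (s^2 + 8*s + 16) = s^4 + 17*s^3 + 102*s^2 + 256*s + 224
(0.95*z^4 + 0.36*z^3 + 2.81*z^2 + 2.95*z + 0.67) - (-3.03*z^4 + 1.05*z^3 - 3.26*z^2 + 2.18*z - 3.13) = 3.98*z^4 - 0.69*z^3 + 6.07*z^2 + 0.77*z + 3.8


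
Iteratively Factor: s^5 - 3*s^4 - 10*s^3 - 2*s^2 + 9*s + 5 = (s + 1)*(s^4 - 4*s^3 - 6*s^2 + 4*s + 5) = (s + 1)^2*(s^3 - 5*s^2 - s + 5) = (s - 1)*(s + 1)^2*(s^2 - 4*s - 5) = (s - 1)*(s + 1)^3*(s - 5)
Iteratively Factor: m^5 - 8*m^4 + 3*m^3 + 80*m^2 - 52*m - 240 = (m + 2)*(m^4 - 10*m^3 + 23*m^2 + 34*m - 120) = (m - 3)*(m + 2)*(m^3 - 7*m^2 + 2*m + 40) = (m - 5)*(m - 3)*(m + 2)*(m^2 - 2*m - 8) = (m - 5)*(m - 4)*(m - 3)*(m + 2)*(m + 2)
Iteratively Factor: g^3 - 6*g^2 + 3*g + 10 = (g + 1)*(g^2 - 7*g + 10) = (g - 5)*(g + 1)*(g - 2)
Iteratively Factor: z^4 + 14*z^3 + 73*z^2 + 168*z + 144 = (z + 3)*(z^3 + 11*z^2 + 40*z + 48) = (z + 3)*(z + 4)*(z^2 + 7*z + 12) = (z + 3)*(z + 4)^2*(z + 3)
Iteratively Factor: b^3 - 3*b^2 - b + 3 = (b + 1)*(b^2 - 4*b + 3) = (b - 1)*(b + 1)*(b - 3)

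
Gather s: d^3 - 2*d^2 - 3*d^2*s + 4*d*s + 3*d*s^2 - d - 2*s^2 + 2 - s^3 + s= d^3 - 2*d^2 - d - s^3 + s^2*(3*d - 2) + s*(-3*d^2 + 4*d + 1) + 2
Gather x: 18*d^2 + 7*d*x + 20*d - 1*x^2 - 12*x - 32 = 18*d^2 + 20*d - x^2 + x*(7*d - 12) - 32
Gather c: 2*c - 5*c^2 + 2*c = -5*c^2 + 4*c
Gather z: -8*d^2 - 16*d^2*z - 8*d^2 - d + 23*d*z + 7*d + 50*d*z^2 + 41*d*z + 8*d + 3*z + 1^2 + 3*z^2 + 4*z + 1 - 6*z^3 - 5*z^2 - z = -16*d^2 + 14*d - 6*z^3 + z^2*(50*d - 2) + z*(-16*d^2 + 64*d + 6) + 2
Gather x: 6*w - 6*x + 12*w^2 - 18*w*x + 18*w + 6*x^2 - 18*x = 12*w^2 + 24*w + 6*x^2 + x*(-18*w - 24)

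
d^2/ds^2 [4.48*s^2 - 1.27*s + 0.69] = 8.96000000000000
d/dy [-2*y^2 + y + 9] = 1 - 4*y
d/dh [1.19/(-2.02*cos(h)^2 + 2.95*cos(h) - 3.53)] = (3.5105 - 4.8076*cos(h))*sin(h)/(2.02*cos(h)^2 - 2.95*cos(h) + 3.53)^2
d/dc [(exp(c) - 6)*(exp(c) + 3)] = (2*exp(c) - 3)*exp(c)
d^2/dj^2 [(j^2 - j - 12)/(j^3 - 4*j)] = 2*(j^6 - 3*j^5 - 60*j^4 - 4*j^3 + 144*j^2 - 192)/(j^3*(j^6 - 12*j^4 + 48*j^2 - 64))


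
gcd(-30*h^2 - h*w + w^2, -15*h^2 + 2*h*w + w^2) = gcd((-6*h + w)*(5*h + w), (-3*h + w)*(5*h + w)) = 5*h + w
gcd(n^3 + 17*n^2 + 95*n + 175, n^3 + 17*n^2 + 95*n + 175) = n^3 + 17*n^2 + 95*n + 175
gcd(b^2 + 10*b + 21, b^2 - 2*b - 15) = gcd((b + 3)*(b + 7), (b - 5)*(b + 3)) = b + 3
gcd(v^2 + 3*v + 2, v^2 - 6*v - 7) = v + 1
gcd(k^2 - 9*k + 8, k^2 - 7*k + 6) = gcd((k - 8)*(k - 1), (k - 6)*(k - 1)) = k - 1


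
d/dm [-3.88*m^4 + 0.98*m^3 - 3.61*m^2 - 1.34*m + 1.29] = -15.52*m^3 + 2.94*m^2 - 7.22*m - 1.34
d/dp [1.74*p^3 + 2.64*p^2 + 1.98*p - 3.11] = 5.22*p^2 + 5.28*p + 1.98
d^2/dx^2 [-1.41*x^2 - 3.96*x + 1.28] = -2.82000000000000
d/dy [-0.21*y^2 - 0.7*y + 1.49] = -0.42*y - 0.7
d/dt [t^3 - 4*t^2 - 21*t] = 3*t^2 - 8*t - 21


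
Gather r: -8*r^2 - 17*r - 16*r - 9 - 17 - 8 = -8*r^2 - 33*r - 34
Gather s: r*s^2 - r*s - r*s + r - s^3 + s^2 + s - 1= r - s^3 + s^2*(r + 1) + s*(1 - 2*r) - 1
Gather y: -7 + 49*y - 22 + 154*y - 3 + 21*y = 224*y - 32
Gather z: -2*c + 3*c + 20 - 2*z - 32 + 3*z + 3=c + z - 9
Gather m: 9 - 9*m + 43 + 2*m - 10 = 42 - 7*m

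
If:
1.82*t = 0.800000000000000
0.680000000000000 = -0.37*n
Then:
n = -1.84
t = 0.44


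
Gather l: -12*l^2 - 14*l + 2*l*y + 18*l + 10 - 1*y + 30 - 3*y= -12*l^2 + l*(2*y + 4) - 4*y + 40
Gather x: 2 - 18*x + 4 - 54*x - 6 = -72*x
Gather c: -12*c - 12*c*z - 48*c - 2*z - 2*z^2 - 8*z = c*(-12*z - 60) - 2*z^2 - 10*z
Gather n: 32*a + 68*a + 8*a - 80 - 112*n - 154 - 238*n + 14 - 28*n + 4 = 108*a - 378*n - 216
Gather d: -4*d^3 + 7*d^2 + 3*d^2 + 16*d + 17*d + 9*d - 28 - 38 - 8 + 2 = -4*d^3 + 10*d^2 + 42*d - 72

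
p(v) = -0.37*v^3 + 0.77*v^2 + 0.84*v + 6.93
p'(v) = -1.11*v^2 + 1.54*v + 0.84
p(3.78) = 1.12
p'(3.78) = -9.20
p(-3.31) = 26.00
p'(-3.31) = -16.42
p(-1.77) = 9.91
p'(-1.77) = -5.36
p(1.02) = 8.20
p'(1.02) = 1.26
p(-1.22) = 7.72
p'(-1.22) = -2.69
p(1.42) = 8.62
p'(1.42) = 0.79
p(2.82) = 7.12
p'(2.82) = -3.64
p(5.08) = -17.44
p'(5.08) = -19.98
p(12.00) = -511.47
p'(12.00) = -140.52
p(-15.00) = 1416.33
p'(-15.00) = -272.01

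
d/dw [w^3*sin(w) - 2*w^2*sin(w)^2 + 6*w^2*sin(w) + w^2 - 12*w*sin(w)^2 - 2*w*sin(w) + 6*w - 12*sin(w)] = w^3*cos(w) + 3*w^2*sin(w) - 2*w^2*sin(2*w) + 6*w^2*cos(w) + 12*w*sin(w) - 12*w*sin(2*w) - 2*w*cos(w) + 2*w*cos(2*w) - 2*sin(w) - 12*cos(w) + 6*cos(2*w)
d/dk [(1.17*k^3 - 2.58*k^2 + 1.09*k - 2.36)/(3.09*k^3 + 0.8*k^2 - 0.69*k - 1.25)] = (8.9082*k^4 - 8.3508*k^3 + 18.3979*k^2 + 10.226*k - 2.9909)/(9.5481*k^6 + 4.944*k^5 - 3.6242*k^4 - 8.829*k^3 - 1.5239*k^2 + 1.725*k + 1.5625)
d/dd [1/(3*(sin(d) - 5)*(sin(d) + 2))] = (3 - 2*sin(d))*cos(d)/(3*(sin(d) - 5)^2*(sin(d) + 2)^2)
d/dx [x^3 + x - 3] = 3*x^2 + 1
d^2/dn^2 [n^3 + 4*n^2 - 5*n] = 6*n + 8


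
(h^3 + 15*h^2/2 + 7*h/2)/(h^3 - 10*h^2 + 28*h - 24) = h*(2*h^2 + 15*h + 7)/(2*(h^3 - 10*h^2 + 28*h - 24))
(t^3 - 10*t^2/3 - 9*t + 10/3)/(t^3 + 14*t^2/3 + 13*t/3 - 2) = (t - 5)/(t + 3)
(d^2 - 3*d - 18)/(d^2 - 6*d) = (d + 3)/d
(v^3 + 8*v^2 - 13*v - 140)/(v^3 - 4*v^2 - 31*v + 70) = (v^2 + 3*v - 28)/(v^2 - 9*v + 14)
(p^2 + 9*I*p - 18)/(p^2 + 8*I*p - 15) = (p + 6*I)/(p + 5*I)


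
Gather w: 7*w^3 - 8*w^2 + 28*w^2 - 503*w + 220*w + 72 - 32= 7*w^3 + 20*w^2 - 283*w + 40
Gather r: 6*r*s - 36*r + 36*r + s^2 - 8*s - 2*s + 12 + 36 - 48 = 6*r*s + s^2 - 10*s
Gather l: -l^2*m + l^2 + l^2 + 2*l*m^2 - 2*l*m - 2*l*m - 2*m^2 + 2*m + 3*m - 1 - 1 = l^2*(2 - m) + l*(2*m^2 - 4*m) - 2*m^2 + 5*m - 2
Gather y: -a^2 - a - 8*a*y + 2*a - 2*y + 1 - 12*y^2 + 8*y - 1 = -a^2 + a - 12*y^2 + y*(6 - 8*a)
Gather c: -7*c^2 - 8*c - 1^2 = -7*c^2 - 8*c - 1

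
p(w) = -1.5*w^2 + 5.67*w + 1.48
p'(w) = 5.67 - 3.0*w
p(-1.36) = -9.01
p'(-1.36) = 9.75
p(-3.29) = -33.41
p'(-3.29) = 15.54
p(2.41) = 6.43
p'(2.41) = -1.56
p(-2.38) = -20.51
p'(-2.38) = 12.81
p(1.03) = 5.73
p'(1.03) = 2.58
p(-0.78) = -3.86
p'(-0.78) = 8.01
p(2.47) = 6.33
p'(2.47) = -1.74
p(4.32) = -2.02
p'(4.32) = -7.29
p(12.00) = -146.48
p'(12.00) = -30.33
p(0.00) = 1.48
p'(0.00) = 5.67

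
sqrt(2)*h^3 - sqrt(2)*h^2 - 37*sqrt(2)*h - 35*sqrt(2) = (h - 7)*(h + 5)*(sqrt(2)*h + sqrt(2))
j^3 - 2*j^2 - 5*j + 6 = (j - 3)*(j - 1)*(j + 2)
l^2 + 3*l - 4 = (l - 1)*(l + 4)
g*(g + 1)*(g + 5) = g^3 + 6*g^2 + 5*g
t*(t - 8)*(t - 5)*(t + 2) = t^4 - 11*t^3 + 14*t^2 + 80*t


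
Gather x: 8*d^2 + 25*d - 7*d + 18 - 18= 8*d^2 + 18*d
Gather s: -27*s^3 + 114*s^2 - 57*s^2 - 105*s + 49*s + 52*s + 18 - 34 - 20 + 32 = -27*s^3 + 57*s^2 - 4*s - 4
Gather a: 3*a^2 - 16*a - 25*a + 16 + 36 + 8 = 3*a^2 - 41*a + 60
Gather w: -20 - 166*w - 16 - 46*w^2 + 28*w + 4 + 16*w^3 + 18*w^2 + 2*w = 16*w^3 - 28*w^2 - 136*w - 32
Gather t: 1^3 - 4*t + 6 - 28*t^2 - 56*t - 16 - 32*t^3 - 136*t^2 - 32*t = -32*t^3 - 164*t^2 - 92*t - 9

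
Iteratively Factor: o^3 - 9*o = (o + 3)*(o^2 - 3*o) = (o - 3)*(o + 3)*(o)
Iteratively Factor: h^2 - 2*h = (h - 2)*(h)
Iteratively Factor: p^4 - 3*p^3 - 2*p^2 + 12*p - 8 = (p - 1)*(p^3 - 2*p^2 - 4*p + 8) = (p - 1)*(p + 2)*(p^2 - 4*p + 4) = (p - 2)*(p - 1)*(p + 2)*(p - 2)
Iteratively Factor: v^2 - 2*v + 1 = (v - 1)*(v - 1)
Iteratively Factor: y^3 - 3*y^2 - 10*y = (y + 2)*(y^2 - 5*y) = y*(y + 2)*(y - 5)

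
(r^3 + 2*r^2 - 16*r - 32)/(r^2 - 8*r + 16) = (r^2 + 6*r + 8)/(r - 4)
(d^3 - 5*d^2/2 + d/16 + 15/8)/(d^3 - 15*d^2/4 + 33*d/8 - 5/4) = (4*d + 3)/(2*(2*d - 1))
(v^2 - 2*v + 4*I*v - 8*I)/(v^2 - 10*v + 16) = (v + 4*I)/(v - 8)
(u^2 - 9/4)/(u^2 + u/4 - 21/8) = 2*(2*u + 3)/(4*u + 7)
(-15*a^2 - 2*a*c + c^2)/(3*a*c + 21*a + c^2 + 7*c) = (-5*a + c)/(c + 7)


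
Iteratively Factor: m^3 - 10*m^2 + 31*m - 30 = (m - 2)*(m^2 - 8*m + 15) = (m - 5)*(m - 2)*(m - 3)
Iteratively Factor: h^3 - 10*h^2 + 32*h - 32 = (h - 4)*(h^2 - 6*h + 8) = (h - 4)*(h - 2)*(h - 4)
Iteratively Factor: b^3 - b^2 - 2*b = (b - 2)*(b^2 + b) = b*(b - 2)*(b + 1)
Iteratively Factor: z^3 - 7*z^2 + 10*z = (z - 5)*(z^2 - 2*z) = (z - 5)*(z - 2)*(z)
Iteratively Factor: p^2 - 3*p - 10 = (p - 5)*(p + 2)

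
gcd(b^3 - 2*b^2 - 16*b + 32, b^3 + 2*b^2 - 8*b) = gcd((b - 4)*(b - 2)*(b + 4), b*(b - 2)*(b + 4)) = b^2 + 2*b - 8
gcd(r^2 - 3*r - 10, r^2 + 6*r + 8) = r + 2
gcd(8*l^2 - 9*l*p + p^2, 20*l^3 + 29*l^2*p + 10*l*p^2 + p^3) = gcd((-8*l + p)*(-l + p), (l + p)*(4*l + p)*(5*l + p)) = 1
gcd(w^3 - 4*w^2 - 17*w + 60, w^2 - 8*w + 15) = w^2 - 8*w + 15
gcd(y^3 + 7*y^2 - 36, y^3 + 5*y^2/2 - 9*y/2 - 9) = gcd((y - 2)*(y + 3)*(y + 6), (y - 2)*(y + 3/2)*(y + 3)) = y^2 + y - 6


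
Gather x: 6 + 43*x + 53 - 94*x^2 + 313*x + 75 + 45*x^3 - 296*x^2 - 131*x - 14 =45*x^3 - 390*x^2 + 225*x + 120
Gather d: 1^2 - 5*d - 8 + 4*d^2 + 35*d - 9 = 4*d^2 + 30*d - 16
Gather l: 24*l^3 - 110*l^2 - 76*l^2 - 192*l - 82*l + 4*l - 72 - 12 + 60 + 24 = 24*l^3 - 186*l^2 - 270*l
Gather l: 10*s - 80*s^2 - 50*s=-80*s^2 - 40*s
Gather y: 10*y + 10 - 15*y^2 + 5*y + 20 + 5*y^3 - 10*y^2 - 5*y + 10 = 5*y^3 - 25*y^2 + 10*y + 40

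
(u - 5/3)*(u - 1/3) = u^2 - 2*u + 5/9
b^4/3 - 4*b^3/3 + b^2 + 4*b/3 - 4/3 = (b/3 + 1/3)*(b - 2)^2*(b - 1)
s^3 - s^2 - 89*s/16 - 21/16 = (s - 3)*(s + 1/4)*(s + 7/4)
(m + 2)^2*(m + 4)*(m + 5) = m^4 + 13*m^3 + 60*m^2 + 116*m + 80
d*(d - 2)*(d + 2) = d^3 - 4*d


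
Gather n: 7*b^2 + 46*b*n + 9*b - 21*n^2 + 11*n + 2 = 7*b^2 + 9*b - 21*n^2 + n*(46*b + 11) + 2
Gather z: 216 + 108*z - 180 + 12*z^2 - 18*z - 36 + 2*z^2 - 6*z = 14*z^2 + 84*z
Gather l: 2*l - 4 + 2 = 2*l - 2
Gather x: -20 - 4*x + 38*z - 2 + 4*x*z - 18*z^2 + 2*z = x*(4*z - 4) - 18*z^2 + 40*z - 22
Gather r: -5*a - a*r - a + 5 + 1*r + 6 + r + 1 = -6*a + r*(2 - a) + 12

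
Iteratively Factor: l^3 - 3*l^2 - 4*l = (l + 1)*(l^2 - 4*l) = (l - 4)*(l + 1)*(l)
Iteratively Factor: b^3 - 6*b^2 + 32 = (b + 2)*(b^2 - 8*b + 16) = (b - 4)*(b + 2)*(b - 4)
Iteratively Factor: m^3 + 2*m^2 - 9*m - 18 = (m - 3)*(m^2 + 5*m + 6) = (m - 3)*(m + 2)*(m + 3)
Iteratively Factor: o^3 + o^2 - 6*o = (o - 2)*(o^2 + 3*o) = o*(o - 2)*(o + 3)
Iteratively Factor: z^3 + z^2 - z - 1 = (z + 1)*(z^2 - 1) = (z + 1)^2*(z - 1)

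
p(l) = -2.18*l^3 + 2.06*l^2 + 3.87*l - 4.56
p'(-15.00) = -1529.43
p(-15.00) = 7758.39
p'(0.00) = 3.87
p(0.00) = -4.56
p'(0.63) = 3.87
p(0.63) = -1.85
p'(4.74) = -123.54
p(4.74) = -172.10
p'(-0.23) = 2.58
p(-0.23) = -5.31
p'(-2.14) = -34.90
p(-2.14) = 17.96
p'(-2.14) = -34.90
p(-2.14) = 17.96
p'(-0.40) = 1.18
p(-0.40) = -5.64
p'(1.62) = -6.62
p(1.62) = -2.15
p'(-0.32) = 1.88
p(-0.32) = -5.52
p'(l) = -6.54*l^2 + 4.12*l + 3.87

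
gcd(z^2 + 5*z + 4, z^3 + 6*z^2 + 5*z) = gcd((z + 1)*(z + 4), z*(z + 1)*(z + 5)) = z + 1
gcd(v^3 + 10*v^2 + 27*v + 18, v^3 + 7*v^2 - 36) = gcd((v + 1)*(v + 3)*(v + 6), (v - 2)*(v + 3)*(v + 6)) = v^2 + 9*v + 18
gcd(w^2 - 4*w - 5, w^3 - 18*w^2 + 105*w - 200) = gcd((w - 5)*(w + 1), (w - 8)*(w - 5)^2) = w - 5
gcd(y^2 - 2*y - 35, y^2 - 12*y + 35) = y - 7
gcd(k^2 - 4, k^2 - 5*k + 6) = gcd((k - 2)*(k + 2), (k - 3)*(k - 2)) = k - 2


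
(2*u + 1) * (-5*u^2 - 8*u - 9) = -10*u^3 - 21*u^2 - 26*u - 9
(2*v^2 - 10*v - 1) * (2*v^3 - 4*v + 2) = 4*v^5 - 20*v^4 - 10*v^3 + 44*v^2 - 16*v - 2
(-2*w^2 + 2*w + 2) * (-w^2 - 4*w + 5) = 2*w^4 + 6*w^3 - 20*w^2 + 2*w + 10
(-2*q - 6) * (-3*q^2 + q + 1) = 6*q^3 + 16*q^2 - 8*q - 6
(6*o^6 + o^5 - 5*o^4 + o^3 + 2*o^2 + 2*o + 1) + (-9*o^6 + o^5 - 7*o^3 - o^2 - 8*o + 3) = -3*o^6 + 2*o^5 - 5*o^4 - 6*o^3 + o^2 - 6*o + 4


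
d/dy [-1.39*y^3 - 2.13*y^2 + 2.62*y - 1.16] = -4.17*y^2 - 4.26*y + 2.62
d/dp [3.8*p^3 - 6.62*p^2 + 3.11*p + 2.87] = 11.4*p^2 - 13.24*p + 3.11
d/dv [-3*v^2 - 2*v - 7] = -6*v - 2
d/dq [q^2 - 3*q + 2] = 2*q - 3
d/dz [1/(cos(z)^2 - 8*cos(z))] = 2*(cos(z) - 4)*sin(z)/((cos(z) - 8)^2*cos(z)^2)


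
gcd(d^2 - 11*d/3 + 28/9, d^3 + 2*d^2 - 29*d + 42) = 1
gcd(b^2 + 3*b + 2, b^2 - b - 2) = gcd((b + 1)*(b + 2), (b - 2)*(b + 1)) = b + 1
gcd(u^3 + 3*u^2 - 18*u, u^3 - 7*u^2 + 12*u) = u^2 - 3*u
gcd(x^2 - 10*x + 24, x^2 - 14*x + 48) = x - 6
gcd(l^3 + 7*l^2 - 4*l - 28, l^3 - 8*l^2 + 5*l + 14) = l - 2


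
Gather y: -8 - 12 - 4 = -24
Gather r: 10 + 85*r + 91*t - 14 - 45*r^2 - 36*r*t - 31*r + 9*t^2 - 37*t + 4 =-45*r^2 + r*(54 - 36*t) + 9*t^2 + 54*t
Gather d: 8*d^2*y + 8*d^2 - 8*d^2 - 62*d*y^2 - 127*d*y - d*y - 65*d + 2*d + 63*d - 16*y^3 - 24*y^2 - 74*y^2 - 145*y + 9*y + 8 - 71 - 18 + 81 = 8*d^2*y + d*(-62*y^2 - 128*y) - 16*y^3 - 98*y^2 - 136*y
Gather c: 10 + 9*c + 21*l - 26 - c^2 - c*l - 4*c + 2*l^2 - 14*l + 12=-c^2 + c*(5 - l) + 2*l^2 + 7*l - 4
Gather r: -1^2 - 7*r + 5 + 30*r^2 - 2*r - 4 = 30*r^2 - 9*r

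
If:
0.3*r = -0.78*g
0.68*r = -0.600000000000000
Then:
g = 0.34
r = -0.88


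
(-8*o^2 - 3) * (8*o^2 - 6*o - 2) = -64*o^4 + 48*o^3 - 8*o^2 + 18*o + 6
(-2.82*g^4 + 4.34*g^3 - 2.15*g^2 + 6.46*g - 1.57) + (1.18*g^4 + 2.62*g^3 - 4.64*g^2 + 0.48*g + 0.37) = -1.64*g^4 + 6.96*g^3 - 6.79*g^2 + 6.94*g - 1.2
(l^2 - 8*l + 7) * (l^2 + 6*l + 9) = l^4 - 2*l^3 - 32*l^2 - 30*l + 63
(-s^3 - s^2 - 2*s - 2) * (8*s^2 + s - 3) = -8*s^5 - 9*s^4 - 14*s^3 - 15*s^2 + 4*s + 6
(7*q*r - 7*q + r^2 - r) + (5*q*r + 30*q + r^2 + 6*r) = 12*q*r + 23*q + 2*r^2 + 5*r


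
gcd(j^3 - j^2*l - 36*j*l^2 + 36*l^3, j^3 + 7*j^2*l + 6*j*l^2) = j + 6*l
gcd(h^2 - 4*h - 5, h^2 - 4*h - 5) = h^2 - 4*h - 5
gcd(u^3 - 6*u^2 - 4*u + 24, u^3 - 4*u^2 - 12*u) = u^2 - 4*u - 12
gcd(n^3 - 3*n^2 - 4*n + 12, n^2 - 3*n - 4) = 1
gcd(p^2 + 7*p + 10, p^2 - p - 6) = p + 2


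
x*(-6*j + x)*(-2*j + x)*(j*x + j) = 12*j^3*x^2 + 12*j^3*x - 8*j^2*x^3 - 8*j^2*x^2 + j*x^4 + j*x^3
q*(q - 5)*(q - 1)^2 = q^4 - 7*q^3 + 11*q^2 - 5*q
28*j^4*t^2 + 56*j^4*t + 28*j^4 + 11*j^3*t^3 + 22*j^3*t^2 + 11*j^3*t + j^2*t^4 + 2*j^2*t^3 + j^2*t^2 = (4*j + t)*(7*j + t)*(j*t + j)^2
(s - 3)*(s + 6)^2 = s^3 + 9*s^2 - 108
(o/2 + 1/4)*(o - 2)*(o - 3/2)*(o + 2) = o^4/2 - o^3/2 - 19*o^2/8 + 2*o + 3/2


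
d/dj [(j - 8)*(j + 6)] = 2*j - 2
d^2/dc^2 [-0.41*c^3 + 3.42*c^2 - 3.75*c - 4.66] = 6.84 - 2.46*c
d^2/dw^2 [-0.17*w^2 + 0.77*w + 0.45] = -0.340000000000000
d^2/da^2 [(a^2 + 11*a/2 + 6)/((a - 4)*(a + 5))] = 3*(3*a^3 + 52*a^2 + 232*a + 424)/(a^6 + 3*a^5 - 57*a^4 - 119*a^3 + 1140*a^2 + 1200*a - 8000)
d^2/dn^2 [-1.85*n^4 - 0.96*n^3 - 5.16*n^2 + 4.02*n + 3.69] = -22.2*n^2 - 5.76*n - 10.32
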